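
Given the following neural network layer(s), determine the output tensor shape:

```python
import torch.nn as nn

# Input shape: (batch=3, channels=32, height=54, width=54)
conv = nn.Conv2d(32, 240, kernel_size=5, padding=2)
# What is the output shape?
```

Input: (3, 32, 54, 54) -> Output: (3, 240, 54, 54)

Answer: (3, 240, 54, 54)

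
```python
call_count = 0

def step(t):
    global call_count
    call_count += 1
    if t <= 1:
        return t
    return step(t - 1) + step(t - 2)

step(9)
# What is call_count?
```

Calls(t) = 1 + Calls(t-1) + Calls(t-2); Calls(0)=Calls(1)=1. For t=9 this gives 109.

Answer: 109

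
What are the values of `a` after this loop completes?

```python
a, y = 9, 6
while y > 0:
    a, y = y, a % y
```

GCD of 9 and 6
`a` takes the values: 9 → 6 → 3

Answer: 3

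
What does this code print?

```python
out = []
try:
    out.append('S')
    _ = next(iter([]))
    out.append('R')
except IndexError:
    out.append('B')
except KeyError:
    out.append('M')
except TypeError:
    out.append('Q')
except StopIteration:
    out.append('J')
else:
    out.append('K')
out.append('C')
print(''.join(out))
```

Execution trace: 'S' (try body) → 'J' (except StopIteration) → 'C' (after the try/except). Output: SJC

Answer: SJC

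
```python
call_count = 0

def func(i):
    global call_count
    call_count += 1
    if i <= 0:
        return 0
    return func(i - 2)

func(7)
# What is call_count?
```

Linear recursion stepping by 2: 5 calls from i=7 down to ≤0.

Answer: 5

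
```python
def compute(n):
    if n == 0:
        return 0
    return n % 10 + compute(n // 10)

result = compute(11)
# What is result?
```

Sum of digits of 11: 1 + 1 = 2

Answer: 2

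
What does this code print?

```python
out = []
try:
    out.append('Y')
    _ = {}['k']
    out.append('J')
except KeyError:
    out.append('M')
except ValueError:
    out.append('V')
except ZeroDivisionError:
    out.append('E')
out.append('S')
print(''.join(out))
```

Execution trace: 'Y' (try body) → 'M' (except KeyError) → 'S' (after the try/except). Output: YMS

Answer: YMS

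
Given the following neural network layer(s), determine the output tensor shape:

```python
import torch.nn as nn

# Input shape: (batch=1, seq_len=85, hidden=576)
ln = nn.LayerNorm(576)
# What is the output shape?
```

Input: (1, 85, 576) -> Output: (1, 85, 576)

Answer: (1, 85, 576)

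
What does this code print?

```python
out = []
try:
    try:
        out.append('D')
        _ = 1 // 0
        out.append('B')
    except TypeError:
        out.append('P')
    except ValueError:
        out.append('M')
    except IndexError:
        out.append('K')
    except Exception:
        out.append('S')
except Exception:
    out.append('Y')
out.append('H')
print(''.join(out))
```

Execution trace: 'D' (inner try body) → 'S' (inner except Exception) → 'H' (after the try/except). Output: DSH

Answer: DSH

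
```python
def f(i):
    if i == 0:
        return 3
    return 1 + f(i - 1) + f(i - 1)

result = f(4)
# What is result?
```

f(i) = 1 + 2·f(i-1), f(0)=3. Closed form: (3+1)·2^4 - 1 = 63.

Answer: 63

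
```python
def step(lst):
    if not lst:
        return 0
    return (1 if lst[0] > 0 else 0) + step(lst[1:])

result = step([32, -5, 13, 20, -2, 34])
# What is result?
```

Count of positive elements in [32, -5, 13, 20, -2, 34] = 4

Answer: 4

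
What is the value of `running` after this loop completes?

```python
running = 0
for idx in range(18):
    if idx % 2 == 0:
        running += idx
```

Sum of even numbers 0 to 17
`running` takes the values: 0 → 2 → 6 → 12 → 20 → 30 → 42 → 56 → 72

Answer: 72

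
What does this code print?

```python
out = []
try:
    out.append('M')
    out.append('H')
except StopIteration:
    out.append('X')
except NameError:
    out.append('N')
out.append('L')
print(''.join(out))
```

Execution trace: 'M' (try body) → 'H' (try body, no exception) → 'L' (after the try/except). Output: MHL

Answer: MHL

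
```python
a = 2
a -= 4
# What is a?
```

Trace:
`a = 2` → a = 2
`a -= 4` → a = -2
So a = -2

Answer: -2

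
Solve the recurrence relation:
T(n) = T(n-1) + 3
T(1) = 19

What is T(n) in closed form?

Unrolling: T(n) = T(1) + 3·(n-1) = 19 + 3(n-1) = 3n + 16.

Answer: T(n) = 3n + 16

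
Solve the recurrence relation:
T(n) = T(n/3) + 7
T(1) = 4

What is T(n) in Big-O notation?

Each step divides n by 3 and adds 7. After log_3(n) steps we reach T(1)=4. So T(n) = 7·log_3(n) + 4 = O(log n).

Answer: O(log n)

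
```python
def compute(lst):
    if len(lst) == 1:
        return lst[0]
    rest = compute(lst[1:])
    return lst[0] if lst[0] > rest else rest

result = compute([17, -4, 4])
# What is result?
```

Recursive max over [17, -4, 4] = 17

Answer: 17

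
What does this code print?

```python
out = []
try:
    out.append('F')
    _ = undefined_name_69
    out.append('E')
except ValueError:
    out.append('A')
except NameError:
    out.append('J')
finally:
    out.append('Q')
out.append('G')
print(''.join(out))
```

Execution trace: 'F' (try body) → 'J' (except NameError) → 'Q' (finally) → 'G' (after the try/except). Output: FJQG

Answer: FJQG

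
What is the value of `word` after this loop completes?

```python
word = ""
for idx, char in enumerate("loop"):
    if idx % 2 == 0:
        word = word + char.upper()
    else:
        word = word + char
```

Uppercase even positions in 'loop'
`word` takes the values: "" → "L" → "Lo" → "LoO" → "LoOp"

Answer: "LoOp"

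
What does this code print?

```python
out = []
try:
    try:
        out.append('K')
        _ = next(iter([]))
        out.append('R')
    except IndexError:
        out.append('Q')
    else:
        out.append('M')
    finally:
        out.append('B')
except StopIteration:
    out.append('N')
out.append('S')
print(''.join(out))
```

Execution trace: 'K' (try body) → 'B' (finally) → 'N' (outer except StopIteration) → 'S' (after the try/except). Output: KBNS

Answer: KBNS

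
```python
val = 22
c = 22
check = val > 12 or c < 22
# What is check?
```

Trace:
`val = 22` → val = 22
`c = 22` → c = 22
`check = val > 12 or c < 22` → check = True
So check = True

Answer: True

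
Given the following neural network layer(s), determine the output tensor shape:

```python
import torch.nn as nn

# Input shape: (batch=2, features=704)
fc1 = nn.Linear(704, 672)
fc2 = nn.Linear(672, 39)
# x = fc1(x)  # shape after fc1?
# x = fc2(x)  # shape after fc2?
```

Input: (2, 704) -> after fc1: (2, 672) -> Output: (2, 39)

Answer: (2, 39)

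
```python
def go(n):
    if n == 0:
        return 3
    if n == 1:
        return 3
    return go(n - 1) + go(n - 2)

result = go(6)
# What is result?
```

Build up from base cases: go(0)=3, go(1)=3, go(2)=6, go(3)=9, go(4)=15, go(5)=24, go(6)=39

Answer: 39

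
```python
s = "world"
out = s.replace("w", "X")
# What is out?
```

Trace:
`s = "world"` → s = 'world'
`out = s.replace("w", "X")` → out = 'Xorld'
So out = 'Xorld'

Answer: 'Xorld'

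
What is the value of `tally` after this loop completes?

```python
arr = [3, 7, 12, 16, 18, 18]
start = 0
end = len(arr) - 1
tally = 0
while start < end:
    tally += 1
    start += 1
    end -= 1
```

Iterations until pointers meet (list length 6)
`tally` takes the values: 0 → 1 → 2 → 3

Answer: 3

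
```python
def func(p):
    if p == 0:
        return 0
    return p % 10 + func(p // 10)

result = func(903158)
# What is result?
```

Sum of digits of 903158: 8 + 5 + 1 + 3 + 0 + 9 = 26

Answer: 26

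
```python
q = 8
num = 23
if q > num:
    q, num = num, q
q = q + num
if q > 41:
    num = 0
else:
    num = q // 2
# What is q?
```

Trace:
`q = 8` → q = 8
`num = 23` → num = 23
`if q > num: ...` → q > num is False → no variable changes
`q = q + num` → q = 31
`if q > 41: ...` → q > 41 is False, take else branch → num = 15
So q = 31

Answer: 31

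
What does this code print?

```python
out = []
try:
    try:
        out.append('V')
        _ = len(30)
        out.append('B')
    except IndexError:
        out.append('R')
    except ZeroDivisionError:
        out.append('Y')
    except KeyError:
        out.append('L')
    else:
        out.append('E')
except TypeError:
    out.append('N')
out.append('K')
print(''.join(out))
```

Execution trace: 'V' (try body) → 'N' (outer except TypeError) → 'K' (after the try/except). Output: VNK

Answer: VNK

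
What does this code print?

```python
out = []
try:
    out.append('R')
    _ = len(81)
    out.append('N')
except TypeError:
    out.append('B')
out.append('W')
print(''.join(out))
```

Execution trace: 'R' (try body) → 'B' (except TypeError) → 'W' (after the try/except). Output: RBW

Answer: RBW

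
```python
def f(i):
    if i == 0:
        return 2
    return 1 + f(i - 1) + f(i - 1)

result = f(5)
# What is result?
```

f(i) = 1 + 2·f(i-1), f(0)=2. Closed form: (2+1)·2^5 - 1 = 95.

Answer: 95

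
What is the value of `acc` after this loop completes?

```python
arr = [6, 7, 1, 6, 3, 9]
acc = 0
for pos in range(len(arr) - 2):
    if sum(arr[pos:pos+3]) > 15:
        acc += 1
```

Count windows with sum > 15
`acc` takes the values: 0 → 1

Answer: 1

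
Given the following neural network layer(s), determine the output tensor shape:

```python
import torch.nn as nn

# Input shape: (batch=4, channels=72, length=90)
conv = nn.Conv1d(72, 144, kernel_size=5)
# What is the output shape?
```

Input: (4, 72, 90) -> Output: (4, 144, 86)

Answer: (4, 144, 86)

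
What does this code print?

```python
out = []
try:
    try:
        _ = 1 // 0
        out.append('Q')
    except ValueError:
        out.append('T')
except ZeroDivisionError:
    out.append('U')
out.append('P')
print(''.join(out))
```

Execution trace: 'U' (outer except ZeroDivisionError) → 'P' (after the try/except). Output: UP

Answer: UP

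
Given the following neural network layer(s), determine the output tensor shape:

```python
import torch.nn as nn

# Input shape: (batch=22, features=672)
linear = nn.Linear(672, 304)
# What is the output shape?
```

Input: (22, 672) -> Output: (22, 304)

Answer: (22, 304)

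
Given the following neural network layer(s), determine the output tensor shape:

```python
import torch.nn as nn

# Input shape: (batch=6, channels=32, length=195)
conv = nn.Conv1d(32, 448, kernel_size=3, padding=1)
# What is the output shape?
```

Input: (6, 32, 195) -> Output: (6, 448, 195)

Answer: (6, 448, 195)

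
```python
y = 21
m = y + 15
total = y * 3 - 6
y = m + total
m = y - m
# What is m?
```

Trace:
`y = 21` → y = 21
`m = y + 15` → m = 36
`total = y * 3 - 6` → total = 57
`y = m + total` → y = 93
`m = y - m` → m = 57
So m = 57

Answer: 57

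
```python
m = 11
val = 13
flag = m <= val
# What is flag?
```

Trace:
`m = 11` → m = 11
`val = 13` → val = 13
`flag = m <= val` → flag = True
So flag = True

Answer: True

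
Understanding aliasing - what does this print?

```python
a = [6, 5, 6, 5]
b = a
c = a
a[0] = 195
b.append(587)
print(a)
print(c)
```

Key concept: multiple aliases.
Step by step:
`a = [6, 5, 6, 5]` → a = [6, 5, 6, 5]
`b = a` → b = [6, 5, 6, 5] (same object as a)
`c = a` → c = [6, 5, 6, 5] (same object as a, b)
`a[0] = 195` → a = [195, 5, 6, 5] (same object as b, c); b = [195, 5, 6, 5] (same object as a, c); c = [195, 5, 6, 5] (same object as a, b)
`b.append(587)` → a = [195, 5, 6, 5, 587] (same object as b, c); b = [195, 5, 6, 5, 587] (same object as a, c); c = [195, 5, 6, 5, 587] (same object as a, b)
`print(a)` → prints [195, 5, 6, 5, 587]
`print(c)` → prints [195, 5, 6, 5, 587]

Answer:
[195, 5, 6, 5, 587]
[195, 5, 6, 5, 587]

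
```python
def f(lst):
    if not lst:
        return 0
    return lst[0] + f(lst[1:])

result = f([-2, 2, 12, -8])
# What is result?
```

(-2) + 2 + 12 + (-8) + 0 = 4

Answer: 4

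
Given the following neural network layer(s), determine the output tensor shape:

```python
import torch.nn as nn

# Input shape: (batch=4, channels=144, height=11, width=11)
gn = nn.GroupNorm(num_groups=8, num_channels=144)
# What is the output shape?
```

Input: (4, 144, 11, 11) -> Output: (4, 144, 11, 11)

Answer: (4, 144, 11, 11)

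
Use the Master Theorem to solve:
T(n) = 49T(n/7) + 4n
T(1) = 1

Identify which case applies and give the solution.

a=49, b=7, f(n)=4n. log_7(49) = 2. Since c=1 < 2, Case 1 applies: T(n) = Θ(n^log_b(a)) = O(n^2).

Answer: O(n^2) - Case 1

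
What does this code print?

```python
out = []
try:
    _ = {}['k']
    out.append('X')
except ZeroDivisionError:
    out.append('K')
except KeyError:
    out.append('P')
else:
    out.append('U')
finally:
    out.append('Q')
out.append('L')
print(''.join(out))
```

Execution trace: 'P' (except KeyError) → 'Q' (finally) → 'L' (after the try/except). Output: PQL

Answer: PQL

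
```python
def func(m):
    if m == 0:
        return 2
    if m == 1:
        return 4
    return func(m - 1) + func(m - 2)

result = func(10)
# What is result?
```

Build up from base cases: func(0)=2, func(1)=4, func(2)=6, func(3)=10, func(4)=16, func(5)=26, func(6)=42, ..., func(10)=288

Answer: 288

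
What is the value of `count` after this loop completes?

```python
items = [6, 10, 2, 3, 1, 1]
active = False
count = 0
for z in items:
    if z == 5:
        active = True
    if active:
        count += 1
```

Count elements after first 5 in [6, 10, 2, 3, 1, 1]
`count` takes the values: 0

Answer: 0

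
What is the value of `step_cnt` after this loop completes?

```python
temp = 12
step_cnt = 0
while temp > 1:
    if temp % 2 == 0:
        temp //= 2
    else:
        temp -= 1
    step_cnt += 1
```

Steps to reduce 12 to 1
`step_cnt` takes the values: 0 → 1 → 2 → 3 → 4

Answer: 4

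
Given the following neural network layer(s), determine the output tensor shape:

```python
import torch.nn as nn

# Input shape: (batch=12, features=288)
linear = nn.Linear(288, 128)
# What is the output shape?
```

Input: (12, 288) -> Output: (12, 128)

Answer: (12, 128)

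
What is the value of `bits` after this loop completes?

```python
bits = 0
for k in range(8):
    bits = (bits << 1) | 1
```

Build 8 consecutive 1-bits: 0b11111111
`bits` takes the values: 0 → 1 → 3 → 7 → 15 → 31 → 63 → 127 → 255

Answer: 255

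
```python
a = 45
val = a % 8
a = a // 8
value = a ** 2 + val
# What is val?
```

Trace:
`a = 45` → a = 45
`val = a % 8` → val = 5
`a = a // 8` → a = 5
`value = a ** 2 + val` → value = 30
So val = 5

Answer: 5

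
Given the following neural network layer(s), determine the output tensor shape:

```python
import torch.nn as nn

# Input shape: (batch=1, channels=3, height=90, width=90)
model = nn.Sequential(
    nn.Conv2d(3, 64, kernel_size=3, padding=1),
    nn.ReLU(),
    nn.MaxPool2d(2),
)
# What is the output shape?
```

Input: (1, 3, 90, 90) -> after Conv2d: (1, 64, 90, 90) -> after ReLU: (1, 64, 90, 90) -> Output: (1, 64, 45, 45)

Answer: (1, 64, 45, 45)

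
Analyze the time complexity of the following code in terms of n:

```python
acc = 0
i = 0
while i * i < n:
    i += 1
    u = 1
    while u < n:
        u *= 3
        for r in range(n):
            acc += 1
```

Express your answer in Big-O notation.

Each loop level contributes: √n × log n × n. Multiplying the contributions gives O(n√n log n).

Answer: O(n√n log n)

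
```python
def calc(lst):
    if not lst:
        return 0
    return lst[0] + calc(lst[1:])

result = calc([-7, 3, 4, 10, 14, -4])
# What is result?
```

(-7) + 3 + 4 + 10 + 14 + (-4) + 0 = 20

Answer: 20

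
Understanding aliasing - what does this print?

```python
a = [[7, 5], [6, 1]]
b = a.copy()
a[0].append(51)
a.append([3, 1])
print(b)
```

Key concept: shallow copy with nested lists.
Step by step:
`a = [[7, 5], [6, 1]]` → a = [[7, 5], [6, 1]]
`b = a.copy()` → b = [[7, 5], [6, 1]]
`a[0].append(51)` → a = [[7, 5, 51], [6, 1]]; b = [[7, 5, 51], [6, 1]]
`a.append([3, 1])` → a = [[7, 5, 51], [6, 1], [3, 1]]
`print(b)` → prints [[7, 5, 51], [6, 1]]

Answer: [[7, 5, 51], [6, 1]]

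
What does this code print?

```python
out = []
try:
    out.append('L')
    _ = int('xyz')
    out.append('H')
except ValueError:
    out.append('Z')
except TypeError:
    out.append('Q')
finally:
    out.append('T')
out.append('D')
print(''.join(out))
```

Execution trace: 'L' (try body) → 'Z' (except ValueError) → 'T' (finally) → 'D' (after the try/except). Output: LZTD

Answer: LZTD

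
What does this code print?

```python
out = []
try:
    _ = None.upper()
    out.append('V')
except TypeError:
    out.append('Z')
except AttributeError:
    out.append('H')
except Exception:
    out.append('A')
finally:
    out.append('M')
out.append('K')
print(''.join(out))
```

Execution trace: 'H' (except AttributeError) → 'M' (finally) → 'K' (after the try/except). Output: HMK

Answer: HMK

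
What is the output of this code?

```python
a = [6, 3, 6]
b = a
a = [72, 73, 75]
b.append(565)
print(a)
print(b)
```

Key concept: rebinding vs mutation: a is rebound to a new list, b still points at the original.
Step by step:
`a = [6, 3, 6]` → a = [6, 3, 6]
`b = a` → b = [6, 3, 6] (same object as a)
`a = [72, 73, 75]` → a = [72, 73, 75]
`b.append(565)` → b = [6, 3, 6, 565]
`print(a)` → prints [72, 73, 75]
`print(b)` → prints [6, 3, 6, 565]

Answer:
[72, 73, 75]
[6, 3, 6, 565]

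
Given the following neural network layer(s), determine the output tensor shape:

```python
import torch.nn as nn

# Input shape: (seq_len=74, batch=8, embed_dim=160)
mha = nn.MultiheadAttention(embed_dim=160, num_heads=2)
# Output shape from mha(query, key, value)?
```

Input: (74, 8, 160) -> Output: (74, 8, 160)

Answer: (74, 8, 160)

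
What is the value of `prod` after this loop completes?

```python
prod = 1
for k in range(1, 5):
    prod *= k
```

4! = 24
`prod` takes the values: 1 → 2 → 6 → 24

Answer: 24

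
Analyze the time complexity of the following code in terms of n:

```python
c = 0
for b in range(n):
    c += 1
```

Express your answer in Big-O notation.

Each loop level contributes: n. Multiplying the contributions gives O(n).

Answer: O(n)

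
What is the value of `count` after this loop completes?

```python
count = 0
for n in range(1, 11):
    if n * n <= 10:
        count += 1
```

Count numbers where n² ≤ 10
`count` takes the values: 0 → 1 → 2 → 3

Answer: 3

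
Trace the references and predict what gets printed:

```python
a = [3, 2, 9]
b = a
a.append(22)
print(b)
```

Key concept: basic list aliasing.
Step by step:
`a = [3, 2, 9]` → a = [3, 2, 9]
`b = a` → b = [3, 2, 9] (same object as a)
`a.append(22)` → a = [3, 2, 9, 22] (same object as b); b = [3, 2, 9, 22] (same object as a)
`print(b)` → prints [3, 2, 9, 22]

Answer: [3, 2, 9, 22]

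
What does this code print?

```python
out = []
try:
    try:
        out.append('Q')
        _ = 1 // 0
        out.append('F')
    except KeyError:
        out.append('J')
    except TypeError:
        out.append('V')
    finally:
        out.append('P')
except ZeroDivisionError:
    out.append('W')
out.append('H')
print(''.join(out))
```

Execution trace: 'Q' (inner try body) → 'P' (inner finally) → 'W' (outer except ZeroDivisionError) → 'H' (after the try/except). Output: QPWH

Answer: QPWH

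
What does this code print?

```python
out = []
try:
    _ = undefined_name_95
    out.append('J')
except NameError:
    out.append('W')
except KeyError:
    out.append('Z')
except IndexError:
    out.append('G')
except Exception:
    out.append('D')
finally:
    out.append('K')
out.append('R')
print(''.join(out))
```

Execution trace: 'W' (except NameError) → 'K' (finally) → 'R' (after the try/except). Output: WKR

Answer: WKR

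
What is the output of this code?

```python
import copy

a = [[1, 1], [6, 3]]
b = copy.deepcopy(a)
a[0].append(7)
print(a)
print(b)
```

Key concept: deep copy is fully independent.
Step by step:
`a = [[1, 1], [6, 3]]` → a = [[1, 1], [6, 3]]
`b = copy.deepcopy(a)` → b = [[1, 1], [6, 3]]
`a[0].append(7)` → a = [[1, 1, 7], [6, 3]]
`print(a)` → prints [[1, 1, 7], [6, 3]]
`print(b)` → prints [[1, 1], [6, 3]]

Answer:
[[1, 1, 7], [6, 3]]
[[1, 1], [6, 3]]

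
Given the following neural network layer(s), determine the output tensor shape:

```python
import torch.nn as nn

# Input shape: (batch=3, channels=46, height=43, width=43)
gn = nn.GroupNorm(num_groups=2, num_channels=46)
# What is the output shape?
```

Input: (3, 46, 43, 43) -> Output: (3, 46, 43, 43)

Answer: (3, 46, 43, 43)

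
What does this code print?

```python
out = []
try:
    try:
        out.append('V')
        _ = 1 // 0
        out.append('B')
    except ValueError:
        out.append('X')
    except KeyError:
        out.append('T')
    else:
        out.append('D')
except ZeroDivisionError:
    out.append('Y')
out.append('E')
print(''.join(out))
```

Execution trace: 'V' (try body) → 'Y' (outer except ZeroDivisionError) → 'E' (after the try/except). Output: VYE

Answer: VYE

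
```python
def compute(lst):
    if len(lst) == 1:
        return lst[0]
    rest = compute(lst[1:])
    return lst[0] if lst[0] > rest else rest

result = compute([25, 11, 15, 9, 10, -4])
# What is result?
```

Recursive max over [25, 11, 15, 9, 10, -4] = 25

Answer: 25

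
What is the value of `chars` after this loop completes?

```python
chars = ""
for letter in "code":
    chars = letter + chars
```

Reverse 'code'
`chars` takes the values: "" → "c" → "oc" → "doc" → "edoc"

Answer: "edoc"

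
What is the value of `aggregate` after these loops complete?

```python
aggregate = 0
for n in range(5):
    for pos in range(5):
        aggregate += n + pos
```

Sum of all n+pos for n,pos in 5x5
`aggregate` takes the values: 0 → 1 → 3 → 6 → 10 → 11 → 13 → 16 → 20 → 25 → 27 → 30 → 34 → 39 → 45 → 48 → 52 → 57 → 63 → 70 → 74 → 79 → 85 → 92 → 100

Answer: 100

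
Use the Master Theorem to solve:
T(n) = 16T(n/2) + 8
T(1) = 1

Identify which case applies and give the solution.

a=16, b=2, f(n)=8. log_2(16) = 4. Since c=0 < 4, Case 1 applies: T(n) = Θ(n^log_b(a)) = O(n^4).

Answer: O(n^4) - Case 1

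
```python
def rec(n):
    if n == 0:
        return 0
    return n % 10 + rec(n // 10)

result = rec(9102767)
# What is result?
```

Sum of digits of 9102767: 7 + 6 + 7 + 2 + 0 + 1 + 9 = 32

Answer: 32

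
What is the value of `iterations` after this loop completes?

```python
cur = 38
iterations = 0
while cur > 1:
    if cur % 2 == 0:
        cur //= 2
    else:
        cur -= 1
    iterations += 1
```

Steps to reduce 38 to 1
`iterations` takes the values: 0 → 1 → 2 → 3 → 4 → 5 → 6 → 7

Answer: 7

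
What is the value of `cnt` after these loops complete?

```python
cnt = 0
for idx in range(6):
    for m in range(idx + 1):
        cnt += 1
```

Triangle: 1 + 2 + ... + 6
`cnt` takes the values: 0 → 1 → 2 → 3 → 4 → 5 → 6 → 7 → 8 → 9 → 10 → 11 → 12 → 13 → 14 → 15 → 16 → 17 → 18 → 19 → 20 → 21

Answer: 21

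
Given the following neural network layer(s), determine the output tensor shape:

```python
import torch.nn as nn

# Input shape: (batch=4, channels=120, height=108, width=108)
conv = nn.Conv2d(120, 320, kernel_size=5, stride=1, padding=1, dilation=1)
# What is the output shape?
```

Input: (4, 120, 108, 108) -> Output: (4, 320, 106, 106)

Answer: (4, 320, 106, 106)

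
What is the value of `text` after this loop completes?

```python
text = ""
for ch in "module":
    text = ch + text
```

Reverse 'module'
`text` takes the values: "" → "m" → "om" → "dom" → "udom" → "ludom" → "eludom"

Answer: "eludom"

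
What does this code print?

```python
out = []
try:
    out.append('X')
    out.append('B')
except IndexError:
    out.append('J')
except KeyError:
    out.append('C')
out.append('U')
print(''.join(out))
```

Execution trace: 'X' (try body) → 'B' (try body, no exception) → 'U' (after the try/except). Output: XBU

Answer: XBU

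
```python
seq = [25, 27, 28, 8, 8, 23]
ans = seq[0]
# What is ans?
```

Trace:
`seq = [25, 27, 28, 8, 8, 23]` → seq = [25, 27, 28, 8, 8, 23]
`ans = seq[0]` → ans = 25
So ans = 25

Answer: 25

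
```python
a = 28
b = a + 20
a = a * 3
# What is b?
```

Trace:
`a = 28` → a = 28
`b = a + 20` → b = 48
`a = a * 3` → a = 84
So b = 48

Answer: 48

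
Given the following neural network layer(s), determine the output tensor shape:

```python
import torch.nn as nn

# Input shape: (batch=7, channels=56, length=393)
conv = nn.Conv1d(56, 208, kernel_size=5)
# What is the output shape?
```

Input: (7, 56, 393) -> Output: (7, 208, 389)

Answer: (7, 208, 389)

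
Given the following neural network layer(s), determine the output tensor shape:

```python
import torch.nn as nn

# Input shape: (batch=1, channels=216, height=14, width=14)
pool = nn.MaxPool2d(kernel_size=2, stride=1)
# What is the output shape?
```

Input: (1, 216, 14, 14) -> Output: (1, 216, 13, 13)

Answer: (1, 216, 13, 13)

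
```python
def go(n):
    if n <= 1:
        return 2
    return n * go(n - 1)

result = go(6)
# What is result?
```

go(6) = 6 * 5 * 4 * 3 * 2 * 2 = 1440

Answer: 1440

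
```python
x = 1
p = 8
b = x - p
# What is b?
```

Trace:
`x = 1` → x = 1
`p = 8` → p = 8
`b = x - p` → b = -7
So b = -7

Answer: -7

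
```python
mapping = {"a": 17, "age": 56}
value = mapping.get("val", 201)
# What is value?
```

Trace:
`mapping = {"a": 17, "age": 56}` → mapping = {'a': 17, 'age': 56}
`value = mapping.get("val", 201)` → value = 201
So value = 201

Answer: 201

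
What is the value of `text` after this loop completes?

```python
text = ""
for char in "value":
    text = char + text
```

Reverse 'value'
`text` takes the values: "" → "v" → "av" → "lav" → "ulav" → "eulav"

Answer: "eulav"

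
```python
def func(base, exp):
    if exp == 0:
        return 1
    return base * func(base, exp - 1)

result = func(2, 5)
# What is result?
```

func(2, 5) = 2 * 2 * 2 * 2 * 2 = 32

Answer: 32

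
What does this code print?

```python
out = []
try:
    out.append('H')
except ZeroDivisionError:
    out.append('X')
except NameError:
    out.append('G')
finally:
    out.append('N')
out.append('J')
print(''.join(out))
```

Execution trace: 'H' (try body, no exception) → 'N' (finally) → 'J' (after the try/except). Output: HNJ

Answer: HNJ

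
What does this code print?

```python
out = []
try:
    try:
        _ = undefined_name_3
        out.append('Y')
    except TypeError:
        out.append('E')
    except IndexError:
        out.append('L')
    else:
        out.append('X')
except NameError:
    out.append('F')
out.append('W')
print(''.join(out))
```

Execution trace: 'F' (outer except NameError) → 'W' (after the try/except). Output: FW

Answer: FW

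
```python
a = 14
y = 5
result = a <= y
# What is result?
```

Trace:
`a = 14` → a = 14
`y = 5` → y = 5
`result = a <= y` → result = False
So result = False

Answer: False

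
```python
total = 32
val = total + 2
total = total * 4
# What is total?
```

Trace:
`total = 32` → total = 32
`val = total + 2` → val = 34
`total = total * 4` → total = 128
So total = 128

Answer: 128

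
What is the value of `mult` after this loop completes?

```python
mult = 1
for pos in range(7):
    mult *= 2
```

2^7 = 128
`mult` takes the values: 1 → 2 → 4 → 8 → 16 → 32 → 64 → 128

Answer: 128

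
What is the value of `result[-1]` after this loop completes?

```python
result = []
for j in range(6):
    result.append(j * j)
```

Last element of squares 0 to 5
`result` takes the values: [] → [0] → [0, 1] → [0, 1, 4] → [0, 1, 4, 9] → [0, 1, 4, 9, 16] → [0, 1, 4, 9, 16, 25]
So `result[-1]` = 25

Answer: 25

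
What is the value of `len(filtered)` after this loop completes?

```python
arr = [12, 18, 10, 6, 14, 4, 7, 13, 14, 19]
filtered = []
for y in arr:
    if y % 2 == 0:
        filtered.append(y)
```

Count even numbers in [12, 18, 10, 6, 14, 4, 7, 13, 14, 19]
`filtered` takes the values: [] → [12] → [12, 18] → [12, 18, 10] → [12, 18, 10, 6] → [12, 18, 10, 6, 14] → [12, 18, 10, 6, 14, 4] → [12, 18, 10, 6, 14, 4, 14]
So `len(filtered)` = 7

Answer: 7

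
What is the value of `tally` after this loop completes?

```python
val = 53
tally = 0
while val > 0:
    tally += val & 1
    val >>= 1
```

Count set bits in 53 (binary: 0b110101)
`tally` takes the values: 0 → 1 → 2 → 3 → 4

Answer: 4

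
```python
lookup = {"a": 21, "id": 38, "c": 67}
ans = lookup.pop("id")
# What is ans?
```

Trace:
`lookup = {"a": 21, "id": 38, "c": 67}` → lookup = {'a': 21, 'id': 38, 'c': 67}
`ans = lookup.pop("id")` → lookup = {'a': 21, 'c': 67}; ans = 38
So ans = 38

Answer: 38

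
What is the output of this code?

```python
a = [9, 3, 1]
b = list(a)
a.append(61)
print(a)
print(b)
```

Key concept: list() constructor creates copy.
Step by step:
`a = [9, 3, 1]` → a = [9, 3, 1]
`b = list(a)` → b = [9, 3, 1]
`a.append(61)` → a = [9, 3, 1, 61]
`print(a)` → prints [9, 3, 1, 61]
`print(b)` → prints [9, 3, 1]

Answer:
[9, 3, 1, 61]
[9, 3, 1]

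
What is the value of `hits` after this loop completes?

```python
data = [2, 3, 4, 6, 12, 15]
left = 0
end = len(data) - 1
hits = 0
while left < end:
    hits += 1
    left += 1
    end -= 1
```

Iterations until pointers meet (list length 6)
`hits` takes the values: 0 → 1 → 2 → 3

Answer: 3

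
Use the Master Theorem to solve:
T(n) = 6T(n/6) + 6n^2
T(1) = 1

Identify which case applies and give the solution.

a=6, b=6, f(n)=6n^2. log_6(6) = 1. Since c=2 > 1 and the regularity condition holds (6(n/6)^2 = (6/6^2)n^2 with 6/6^2 < 1), Case 3 applies: T(n) = Θ(f(n)) = O(n^2).

Answer: O(n^2) - Case 3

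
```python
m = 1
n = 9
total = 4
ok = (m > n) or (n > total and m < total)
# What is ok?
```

Trace:
`m = 1` → m = 1
`n = 9` → n = 9
`total = 4` → total = 4
`ok = (m > n) or (n > total and m < total)` → ok = True
So ok = True

Answer: True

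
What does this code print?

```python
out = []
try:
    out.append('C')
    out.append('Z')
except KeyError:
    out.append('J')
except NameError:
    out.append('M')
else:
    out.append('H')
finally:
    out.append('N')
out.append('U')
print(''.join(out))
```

Execution trace: 'C' (try body) → 'Z' (try body, no exception) → 'H' (else) → 'N' (finally) → 'U' (after the try/except). Output: CZHNU

Answer: CZHNU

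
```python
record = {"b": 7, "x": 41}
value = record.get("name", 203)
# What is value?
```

Trace:
`record = {"b": 7, "x": 41}` → record = {'b': 7, 'x': 41}
`value = record.get("name", 203)` → value = 203
So value = 203

Answer: 203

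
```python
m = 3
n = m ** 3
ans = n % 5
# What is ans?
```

Trace:
`m = 3` → m = 3
`n = m ** 3` → n = 27
`ans = n % 5` → ans = 2
So ans = 2

Answer: 2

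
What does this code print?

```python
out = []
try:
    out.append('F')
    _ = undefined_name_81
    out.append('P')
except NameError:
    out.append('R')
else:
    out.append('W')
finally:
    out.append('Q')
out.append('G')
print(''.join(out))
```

Execution trace: 'F' (try body) → 'R' (except NameError) → 'Q' (finally) → 'G' (after the try/except). Output: FRQG

Answer: FRQG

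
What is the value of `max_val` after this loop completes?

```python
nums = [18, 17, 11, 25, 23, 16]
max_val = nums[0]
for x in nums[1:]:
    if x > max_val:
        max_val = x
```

Maximum of [18, 17, 11, 25, 23, 16]
`max_val` takes the values: 18 → 25

Answer: 25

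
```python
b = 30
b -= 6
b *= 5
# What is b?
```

Trace:
`b = 30` → b = 30
`b -= 6` → b = 24
`b *= 5` → b = 120
So b = 120

Answer: 120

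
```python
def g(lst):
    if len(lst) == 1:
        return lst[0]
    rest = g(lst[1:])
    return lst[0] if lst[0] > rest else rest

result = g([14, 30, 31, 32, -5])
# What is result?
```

Recursive max over [14, 30, 31, 32, -5] = 32

Answer: 32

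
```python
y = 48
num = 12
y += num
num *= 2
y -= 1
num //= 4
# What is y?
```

Trace:
`y = 48` → y = 48
`num = 12` → num = 12
`y += num` → y = 60
`num *= 2` → num = 24
`y -= 1` → y = 59
`num //= 4` → num = 6
So y = 59

Answer: 59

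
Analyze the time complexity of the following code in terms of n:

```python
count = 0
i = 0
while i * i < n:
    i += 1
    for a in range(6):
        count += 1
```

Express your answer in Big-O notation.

Each loop level contributes: √n × 1. Multiplying the contributions gives O(√n).

Answer: O(√n)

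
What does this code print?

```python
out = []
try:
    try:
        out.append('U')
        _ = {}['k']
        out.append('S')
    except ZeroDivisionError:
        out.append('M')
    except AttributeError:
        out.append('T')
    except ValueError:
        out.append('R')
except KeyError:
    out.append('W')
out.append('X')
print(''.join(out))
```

Execution trace: 'U' (try body) → 'W' (outer except KeyError) → 'X' (after the try/except). Output: UWX

Answer: UWX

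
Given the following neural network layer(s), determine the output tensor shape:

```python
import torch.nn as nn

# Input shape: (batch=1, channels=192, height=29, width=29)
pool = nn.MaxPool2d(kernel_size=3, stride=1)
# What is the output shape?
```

Input: (1, 192, 29, 29) -> Output: (1, 192, 27, 27)

Answer: (1, 192, 27, 27)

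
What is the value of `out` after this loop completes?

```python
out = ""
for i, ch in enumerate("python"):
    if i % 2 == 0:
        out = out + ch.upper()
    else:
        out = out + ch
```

Uppercase even positions in 'python'
`out` takes the values: "" → "P" → "Py" → "PyT" → "PyTh" → "PyThO" → "PyThOn"

Answer: "PyThOn"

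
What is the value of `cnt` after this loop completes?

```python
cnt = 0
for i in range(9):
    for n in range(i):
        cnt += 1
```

Triangle number: 0+1+2+...+8
`cnt` takes the values: 0 → 1 → 2 → 3 → 4 → 5 → 6 → 7 → 8 → 9 → 10 → 11 → 12 → 13 → 14 → 15 → 16 → 17 → 18 → 19 → 20 → 21 → 22 → 23 → 24 → 25 → 26 → 27 → 28 → 29 → 30 → 31 → 32 → 33 → 34 → 35 → 36

Answer: 36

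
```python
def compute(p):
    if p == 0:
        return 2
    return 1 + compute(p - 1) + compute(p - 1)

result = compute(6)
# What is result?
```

compute(p) = 1 + 2·compute(p-1), compute(0)=2. Closed form: (2+1)·2^6 - 1 = 191.

Answer: 191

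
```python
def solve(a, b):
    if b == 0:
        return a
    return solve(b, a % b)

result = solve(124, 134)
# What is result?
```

solve(124, 134) -> solve(134, 124) -> solve(124, 10) -> solve(10, 4) -> solve(4, 2) -> solve(2, 0) -> 2

Answer: 2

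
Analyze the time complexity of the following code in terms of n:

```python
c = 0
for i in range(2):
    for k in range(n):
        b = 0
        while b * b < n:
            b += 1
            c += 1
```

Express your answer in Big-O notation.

Each loop level contributes: 1 × n × √n. Multiplying the contributions gives O(n√n).

Answer: O(n√n)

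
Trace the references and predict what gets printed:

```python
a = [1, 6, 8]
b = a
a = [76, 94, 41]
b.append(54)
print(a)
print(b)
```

Key concept: rebinding vs mutation: a is rebound to a new list, b still points at the original.
Step by step:
`a = [1, 6, 8]` → a = [1, 6, 8]
`b = a` → b = [1, 6, 8] (same object as a)
`a = [76, 94, 41]` → a = [76, 94, 41]
`b.append(54)` → b = [1, 6, 8, 54]
`print(a)` → prints [76, 94, 41]
`print(b)` → prints [1, 6, 8, 54]

Answer:
[76, 94, 41]
[1, 6, 8, 54]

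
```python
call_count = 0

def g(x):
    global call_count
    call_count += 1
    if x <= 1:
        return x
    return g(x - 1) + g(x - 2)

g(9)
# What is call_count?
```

Calls(x) = 1 + Calls(x-1) + Calls(x-2); Calls(0)=Calls(1)=1. For x=9 this gives 109.

Answer: 109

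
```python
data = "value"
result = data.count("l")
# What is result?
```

Trace:
`data = "value"` → data = 'value'
`result = data.count("l")` → result = 1
So result = 1

Answer: 1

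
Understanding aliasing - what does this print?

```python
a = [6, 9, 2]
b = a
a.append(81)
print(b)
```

Key concept: basic list aliasing.
Step by step:
`a = [6, 9, 2]` → a = [6, 9, 2]
`b = a` → b = [6, 9, 2] (same object as a)
`a.append(81)` → a = [6, 9, 2, 81] (same object as b); b = [6, 9, 2, 81] (same object as a)
`print(b)` → prints [6, 9, 2, 81]

Answer: [6, 9, 2, 81]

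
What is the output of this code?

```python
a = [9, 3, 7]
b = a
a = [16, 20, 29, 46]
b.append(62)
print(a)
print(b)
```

Key concept: rebinding vs mutation: a is rebound to a new list, b still points at the original.
Step by step:
`a = [9, 3, 7]` → a = [9, 3, 7]
`b = a` → b = [9, 3, 7] (same object as a)
`a = [16, 20, 29, 46]` → a = [16, 20, 29, 46]
`b.append(62)` → b = [9, 3, 7, 62]
`print(a)` → prints [16, 20, 29, 46]
`print(b)` → prints [9, 3, 7, 62]

Answer:
[16, 20, 29, 46]
[9, 3, 7, 62]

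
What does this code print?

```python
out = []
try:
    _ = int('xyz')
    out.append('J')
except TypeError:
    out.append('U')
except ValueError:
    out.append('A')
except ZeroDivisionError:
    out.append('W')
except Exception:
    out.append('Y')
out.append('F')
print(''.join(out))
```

Execution trace: 'A' (except ValueError) → 'F' (after the try/except). Output: AF

Answer: AF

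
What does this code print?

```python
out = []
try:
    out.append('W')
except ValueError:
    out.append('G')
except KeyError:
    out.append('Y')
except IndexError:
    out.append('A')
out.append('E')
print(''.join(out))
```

Execution trace: 'W' (try body, no exception) → 'E' (after the try/except). Output: WE

Answer: WE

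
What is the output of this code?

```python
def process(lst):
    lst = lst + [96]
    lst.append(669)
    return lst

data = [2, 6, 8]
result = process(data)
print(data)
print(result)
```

Key concept: rebinding parameter vs mutation.
Step by step:
`data = [2, 6, 8]` → data = [2, 6, 8]
`result = process(data)` → result = [2, 6, 8, 96, 669]
`print(data)` → prints [2, 6, 8]
`print(result)` → prints [2, 6, 8, 96, 669]

Answer:
[2, 6, 8]
[2, 6, 8, 96, 669]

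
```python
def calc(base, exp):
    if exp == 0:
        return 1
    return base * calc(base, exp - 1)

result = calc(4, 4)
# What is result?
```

calc(4, 4) = 4 * 4 * 4 * 4 = 256

Answer: 256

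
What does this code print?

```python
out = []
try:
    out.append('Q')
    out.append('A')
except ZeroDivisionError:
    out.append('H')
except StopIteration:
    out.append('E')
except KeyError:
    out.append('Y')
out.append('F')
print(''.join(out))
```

Execution trace: 'Q' (try body) → 'A' (try body, no exception) → 'F' (after the try/except). Output: QAF

Answer: QAF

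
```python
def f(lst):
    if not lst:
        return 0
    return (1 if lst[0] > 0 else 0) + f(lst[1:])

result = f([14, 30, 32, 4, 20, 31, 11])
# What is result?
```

Count of positive elements in [14, 30, 32, 4, 20, 31, 11] = 7

Answer: 7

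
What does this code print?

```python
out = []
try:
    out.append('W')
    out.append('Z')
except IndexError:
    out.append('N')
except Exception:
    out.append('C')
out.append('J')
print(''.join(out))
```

Execution trace: 'W' (try body) → 'Z' (try body, no exception) → 'J' (after the try/except). Output: WZJ

Answer: WZJ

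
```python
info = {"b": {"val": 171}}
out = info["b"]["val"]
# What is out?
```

Trace:
`info = {"b": {"val": 171}}` → info = {'b': {'val': 171}}
`out = info["b"]["val"]` → out = 171
So out = 171

Answer: 171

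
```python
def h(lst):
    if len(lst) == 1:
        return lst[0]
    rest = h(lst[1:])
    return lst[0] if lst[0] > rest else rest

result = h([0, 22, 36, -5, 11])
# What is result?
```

Recursive max over [0, 22, 36, -5, 11] = 36

Answer: 36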